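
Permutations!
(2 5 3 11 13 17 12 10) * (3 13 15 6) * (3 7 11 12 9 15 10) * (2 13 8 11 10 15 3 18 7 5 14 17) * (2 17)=[0, 1, 14, 12, 4, 8, 5, 10, 11, 3, 13, 15, 18, 17, 2, 6, 16, 9, 7]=(2 14)(3 12 18 7 10 13 17 9)(5 8 11 15 6)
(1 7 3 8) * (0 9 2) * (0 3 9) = (1 7 9 2 3 8) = [0, 7, 3, 8, 4, 5, 6, 9, 1, 2]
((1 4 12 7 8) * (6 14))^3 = ((1 4 12 7 8)(6 14))^3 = (1 7 4 8 12)(6 14)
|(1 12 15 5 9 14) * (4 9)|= |(1 12 15 5 4 9 14)|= 7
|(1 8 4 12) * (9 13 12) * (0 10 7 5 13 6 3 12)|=|(0 10 7 5 13)(1 8 4 9 6 3 12)|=35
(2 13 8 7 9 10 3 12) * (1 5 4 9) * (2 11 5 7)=[0, 7, 13, 12, 9, 4, 6, 1, 2, 10, 3, 5, 11, 8]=(1 7)(2 13 8)(3 12 11 5 4 9 10)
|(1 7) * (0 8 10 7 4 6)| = 7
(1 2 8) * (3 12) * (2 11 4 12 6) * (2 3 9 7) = (1 11 4 12 9 7 2 8)(3 6) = [0, 11, 8, 6, 12, 5, 3, 2, 1, 7, 10, 4, 9]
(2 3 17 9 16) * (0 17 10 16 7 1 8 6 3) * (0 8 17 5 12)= (0 5 12)(1 17 9 7)(2 8 6 3 10 16)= [5, 17, 8, 10, 4, 12, 3, 1, 6, 7, 16, 11, 0, 13, 14, 15, 2, 9]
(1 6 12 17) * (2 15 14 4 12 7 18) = (1 6 7 18 2 15 14 4 12 17) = [0, 6, 15, 3, 12, 5, 7, 18, 8, 9, 10, 11, 17, 13, 4, 14, 16, 1, 2]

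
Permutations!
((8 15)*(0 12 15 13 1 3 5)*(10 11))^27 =((0 12 15 8 13 1 3 5)(10 11))^27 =(0 8 3 12 13 5 15 1)(10 11)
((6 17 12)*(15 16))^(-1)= ((6 17 12)(15 16))^(-1)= (6 12 17)(15 16)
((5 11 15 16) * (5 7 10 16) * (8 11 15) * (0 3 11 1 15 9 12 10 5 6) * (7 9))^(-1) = (0 6 15 1 8 11 3)(5 7)(9 16 10 12)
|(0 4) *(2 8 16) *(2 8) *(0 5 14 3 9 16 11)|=|(0 4 5 14 3 9 16 8 11)|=9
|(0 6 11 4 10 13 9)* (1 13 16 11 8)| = |(0 6 8 1 13 9)(4 10 16 11)| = 12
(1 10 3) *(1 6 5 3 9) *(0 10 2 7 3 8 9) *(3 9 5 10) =(0 3 6 10)(1 2 7 9)(5 8) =[3, 2, 7, 6, 4, 8, 10, 9, 5, 1, 0]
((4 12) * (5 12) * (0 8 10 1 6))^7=(0 10 6 8 1)(4 5 12)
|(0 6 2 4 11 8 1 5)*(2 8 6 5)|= 6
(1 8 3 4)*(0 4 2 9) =(0 4 1 8 3 2 9) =[4, 8, 9, 2, 1, 5, 6, 7, 3, 0]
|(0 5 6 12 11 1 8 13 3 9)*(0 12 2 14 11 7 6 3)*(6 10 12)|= 33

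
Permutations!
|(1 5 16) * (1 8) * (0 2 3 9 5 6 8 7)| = |(0 2 3 9 5 16 7)(1 6 8)| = 21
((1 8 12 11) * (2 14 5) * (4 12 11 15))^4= ((1 8 11)(2 14 5)(4 12 15))^4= (1 8 11)(2 14 5)(4 12 15)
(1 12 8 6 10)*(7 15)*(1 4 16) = (1 12 8 6 10 4 16)(7 15) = [0, 12, 2, 3, 16, 5, 10, 15, 6, 9, 4, 11, 8, 13, 14, 7, 1]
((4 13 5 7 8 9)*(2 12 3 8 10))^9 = (2 10 7 5 13 4 9 8 3 12)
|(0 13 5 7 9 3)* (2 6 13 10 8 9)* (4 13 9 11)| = 12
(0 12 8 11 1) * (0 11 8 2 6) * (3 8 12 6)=(0 6)(1 11)(2 3 8 12)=[6, 11, 3, 8, 4, 5, 0, 7, 12, 9, 10, 1, 2]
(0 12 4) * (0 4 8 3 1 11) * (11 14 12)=(0 11)(1 14 12 8 3)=[11, 14, 2, 1, 4, 5, 6, 7, 3, 9, 10, 0, 8, 13, 12]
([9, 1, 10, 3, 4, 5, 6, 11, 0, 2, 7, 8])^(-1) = [8, 1, 9, 3, 4, 5, 6, 10, 11, 0, 2, 7]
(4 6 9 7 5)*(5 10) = [0, 1, 2, 3, 6, 4, 9, 10, 8, 7, 5] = (4 6 9 7 10 5)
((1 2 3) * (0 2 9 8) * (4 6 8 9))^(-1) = ((9)(0 2 3 1 4 6 8))^(-1) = (9)(0 8 6 4 1 3 2)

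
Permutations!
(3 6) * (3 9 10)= (3 6 9 10)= [0, 1, 2, 6, 4, 5, 9, 7, 8, 10, 3]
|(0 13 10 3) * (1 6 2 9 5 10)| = |(0 13 1 6 2 9 5 10 3)| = 9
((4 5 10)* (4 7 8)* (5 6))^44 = (4 5 7)(6 10 8)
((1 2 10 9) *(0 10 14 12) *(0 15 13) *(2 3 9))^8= (0 10 2 14 12 15 13)(1 9 3)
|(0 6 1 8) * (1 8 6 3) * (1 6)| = 4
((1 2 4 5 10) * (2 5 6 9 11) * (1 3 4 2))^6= (1 9 4 10)(3 5 11 6)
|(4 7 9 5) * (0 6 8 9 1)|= |(0 6 8 9 5 4 7 1)|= 8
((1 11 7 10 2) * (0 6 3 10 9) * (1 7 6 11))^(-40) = ((0 11 6 3 10 2 7 9))^(-40) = (11)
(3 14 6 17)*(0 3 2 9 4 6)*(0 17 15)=(0 3 14 17 2 9 4 6 15)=[3, 1, 9, 14, 6, 5, 15, 7, 8, 4, 10, 11, 12, 13, 17, 0, 16, 2]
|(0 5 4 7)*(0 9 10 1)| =|(0 5 4 7 9 10 1)| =7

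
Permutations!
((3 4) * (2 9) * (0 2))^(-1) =(0 9 2)(3 4)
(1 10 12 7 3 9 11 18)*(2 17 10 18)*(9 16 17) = (1 18)(2 9 11)(3 16 17 10 12 7) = [0, 18, 9, 16, 4, 5, 6, 3, 8, 11, 12, 2, 7, 13, 14, 15, 17, 10, 1]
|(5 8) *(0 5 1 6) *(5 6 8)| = |(0 6)(1 8)| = 2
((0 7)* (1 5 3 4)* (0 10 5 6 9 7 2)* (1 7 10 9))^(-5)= (0 2)(1 6)(3 4 7 9 10 5)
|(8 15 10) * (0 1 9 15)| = 6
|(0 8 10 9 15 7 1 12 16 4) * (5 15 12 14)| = 35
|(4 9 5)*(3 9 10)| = 5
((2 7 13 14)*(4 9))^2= ((2 7 13 14)(4 9))^2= (2 13)(7 14)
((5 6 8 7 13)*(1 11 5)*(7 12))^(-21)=(1 6 7 11 8 13 5 12)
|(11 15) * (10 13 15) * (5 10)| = |(5 10 13 15 11)| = 5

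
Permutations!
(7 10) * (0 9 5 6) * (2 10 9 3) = (0 3 2 10 7 9 5 6) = [3, 1, 10, 2, 4, 6, 0, 9, 8, 5, 7]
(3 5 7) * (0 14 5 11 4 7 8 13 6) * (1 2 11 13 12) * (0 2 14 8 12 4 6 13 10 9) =[8, 14, 11, 10, 7, 12, 2, 3, 4, 0, 9, 6, 1, 13, 5] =(0 8 4 7 3 10 9)(1 14 5 12)(2 11 6)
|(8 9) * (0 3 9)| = 4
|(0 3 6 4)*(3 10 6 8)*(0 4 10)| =|(3 8)(6 10)| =2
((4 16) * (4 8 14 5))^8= ((4 16 8 14 5))^8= (4 14 16 5 8)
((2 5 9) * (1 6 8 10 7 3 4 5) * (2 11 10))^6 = (1 8)(2 6)(3 7 10 11 9 5 4)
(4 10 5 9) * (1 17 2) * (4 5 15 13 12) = (1 17 2)(4 10 15 13 12)(5 9) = [0, 17, 1, 3, 10, 9, 6, 7, 8, 5, 15, 11, 4, 12, 14, 13, 16, 2]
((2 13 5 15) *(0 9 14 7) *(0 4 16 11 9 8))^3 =(0 8)(2 15 5 13)(4 9)(7 11)(14 16)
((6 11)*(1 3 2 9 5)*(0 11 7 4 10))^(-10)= (0 6 4)(7 10 11)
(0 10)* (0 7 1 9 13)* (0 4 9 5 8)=(0 10 7 1 5 8)(4 9 13)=[10, 5, 2, 3, 9, 8, 6, 1, 0, 13, 7, 11, 12, 4]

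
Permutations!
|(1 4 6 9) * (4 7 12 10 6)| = |(1 7 12 10 6 9)| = 6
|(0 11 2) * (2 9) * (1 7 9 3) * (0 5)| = 8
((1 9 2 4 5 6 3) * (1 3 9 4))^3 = (1 6)(2 5)(4 9)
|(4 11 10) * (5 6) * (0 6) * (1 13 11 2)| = |(0 6 5)(1 13 11 10 4 2)| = 6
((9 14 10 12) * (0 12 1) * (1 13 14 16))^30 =(16) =((0 12 9 16 1)(10 13 14))^30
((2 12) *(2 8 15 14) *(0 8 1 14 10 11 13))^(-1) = (0 13 11 10 15 8)(1 12 2 14)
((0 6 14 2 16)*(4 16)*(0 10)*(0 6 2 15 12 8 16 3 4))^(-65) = ((0 2)(3 4)(6 14 15 12 8 16 10))^(-65) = (0 2)(3 4)(6 16 12 14 10 8 15)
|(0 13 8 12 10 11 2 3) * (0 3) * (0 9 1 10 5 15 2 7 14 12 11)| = 13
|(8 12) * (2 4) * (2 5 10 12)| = 6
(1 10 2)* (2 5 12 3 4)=(1 10 5 12 3 4 2)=[0, 10, 1, 4, 2, 12, 6, 7, 8, 9, 5, 11, 3]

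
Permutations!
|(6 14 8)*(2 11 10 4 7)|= 15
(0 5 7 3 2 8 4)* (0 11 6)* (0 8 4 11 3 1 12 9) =(0 5 7 1 12 9)(2 4 3)(6 8 11) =[5, 12, 4, 2, 3, 7, 8, 1, 11, 0, 10, 6, 9]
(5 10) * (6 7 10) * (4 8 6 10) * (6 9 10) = (4 8 9 10 5 6 7) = [0, 1, 2, 3, 8, 6, 7, 4, 9, 10, 5]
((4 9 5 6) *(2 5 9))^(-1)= ((9)(2 5 6 4))^(-1)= (9)(2 4 6 5)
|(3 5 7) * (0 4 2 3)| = 6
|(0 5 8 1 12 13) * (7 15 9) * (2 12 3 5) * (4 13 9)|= |(0 2 12 9 7 15 4 13)(1 3 5 8)|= 8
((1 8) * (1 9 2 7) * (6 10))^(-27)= (1 2 8 7 9)(6 10)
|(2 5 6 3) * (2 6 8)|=6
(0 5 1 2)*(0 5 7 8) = (0 7 8)(1 2 5) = [7, 2, 5, 3, 4, 1, 6, 8, 0]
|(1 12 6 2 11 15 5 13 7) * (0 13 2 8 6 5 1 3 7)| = 6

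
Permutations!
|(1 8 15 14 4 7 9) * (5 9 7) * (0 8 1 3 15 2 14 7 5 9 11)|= 11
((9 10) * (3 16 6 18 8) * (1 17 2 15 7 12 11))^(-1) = (1 11 12 7 15 2 17)(3 8 18 6 16)(9 10)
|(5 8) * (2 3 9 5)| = 5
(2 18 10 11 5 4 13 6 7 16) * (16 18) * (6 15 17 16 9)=(2 9 6 7 18 10 11 5 4 13 15 17 16)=[0, 1, 9, 3, 13, 4, 7, 18, 8, 6, 11, 5, 12, 15, 14, 17, 2, 16, 10]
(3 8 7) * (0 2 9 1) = [2, 0, 9, 8, 4, 5, 6, 3, 7, 1] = (0 2 9 1)(3 8 7)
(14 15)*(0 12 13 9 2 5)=[12, 1, 5, 3, 4, 0, 6, 7, 8, 2, 10, 11, 13, 9, 15, 14]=(0 12 13 9 2 5)(14 15)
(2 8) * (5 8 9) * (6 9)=(2 6 9 5 8)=[0, 1, 6, 3, 4, 8, 9, 7, 2, 5]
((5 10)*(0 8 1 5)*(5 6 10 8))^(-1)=((0 5 8 1 6 10))^(-1)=(0 10 6 1 8 5)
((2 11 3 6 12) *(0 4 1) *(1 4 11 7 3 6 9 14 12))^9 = (0 11 6 1)(2 9)(3 12)(7 14)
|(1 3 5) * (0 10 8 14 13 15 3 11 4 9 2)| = 13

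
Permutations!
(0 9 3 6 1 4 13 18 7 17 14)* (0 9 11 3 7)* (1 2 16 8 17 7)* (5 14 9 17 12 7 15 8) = (0 11 3 6 2 16 5 14 17 9 1 4 13 18)(7 15 8 12) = [11, 4, 16, 6, 13, 14, 2, 15, 12, 1, 10, 3, 7, 18, 17, 8, 5, 9, 0]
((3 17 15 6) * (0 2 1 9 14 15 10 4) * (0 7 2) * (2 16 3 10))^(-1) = (1 2 17 3 16 7 4 10 6 15 14 9) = ((1 9 14 15 6 10 4 7 16 3 17 2))^(-1)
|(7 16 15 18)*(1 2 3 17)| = 4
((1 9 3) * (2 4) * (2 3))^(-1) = (1 3 4 2 9)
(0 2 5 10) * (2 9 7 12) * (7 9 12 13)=(0 12 2 5 10)(7 13)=[12, 1, 5, 3, 4, 10, 6, 13, 8, 9, 0, 11, 2, 7]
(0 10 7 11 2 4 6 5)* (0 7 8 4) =[10, 1, 0, 3, 6, 7, 5, 11, 4, 9, 8, 2] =(0 10 8 4 6 5 7 11 2)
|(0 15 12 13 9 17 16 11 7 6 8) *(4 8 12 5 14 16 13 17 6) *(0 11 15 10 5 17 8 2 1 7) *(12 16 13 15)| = 44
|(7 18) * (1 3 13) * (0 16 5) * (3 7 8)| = 6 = |(0 16 5)(1 7 18 8 3 13)|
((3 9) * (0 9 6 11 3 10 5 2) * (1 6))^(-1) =((0 9 10 5 2)(1 6 11 3))^(-1) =(0 2 5 10 9)(1 3 11 6)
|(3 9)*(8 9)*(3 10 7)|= |(3 8 9 10 7)|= 5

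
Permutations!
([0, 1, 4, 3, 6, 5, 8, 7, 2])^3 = (2 8 6 4)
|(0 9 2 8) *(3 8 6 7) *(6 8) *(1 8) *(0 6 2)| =6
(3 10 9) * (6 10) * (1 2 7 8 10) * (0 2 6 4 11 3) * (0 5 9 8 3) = [2, 6, 7, 4, 11, 9, 1, 3, 10, 5, 8, 0] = (0 2 7 3 4 11)(1 6)(5 9)(8 10)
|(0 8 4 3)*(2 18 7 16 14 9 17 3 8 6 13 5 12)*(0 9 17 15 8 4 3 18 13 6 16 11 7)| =|(0 16 14 17 18)(2 13 5 12)(3 9 15 8)(7 11)| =20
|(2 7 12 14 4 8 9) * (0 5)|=14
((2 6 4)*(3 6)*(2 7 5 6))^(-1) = ((2 3)(4 7 5 6))^(-1) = (2 3)(4 6 5 7)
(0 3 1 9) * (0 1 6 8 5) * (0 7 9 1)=(0 3 6 8 5 7 9)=[3, 1, 2, 6, 4, 7, 8, 9, 5, 0]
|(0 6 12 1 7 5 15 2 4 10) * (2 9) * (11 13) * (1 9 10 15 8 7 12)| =18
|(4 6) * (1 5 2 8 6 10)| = |(1 5 2 8 6 4 10)| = 7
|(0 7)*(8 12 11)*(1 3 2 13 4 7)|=21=|(0 1 3 2 13 4 7)(8 12 11)|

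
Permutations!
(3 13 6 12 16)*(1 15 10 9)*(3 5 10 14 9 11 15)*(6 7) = [0, 3, 2, 13, 4, 10, 12, 6, 8, 1, 11, 15, 16, 7, 9, 14, 5] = (1 3 13 7 6 12 16 5 10 11 15 14 9)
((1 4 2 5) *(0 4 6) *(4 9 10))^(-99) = ((0 9 10 4 2 5 1 6))^(-99) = (0 5 10 6 2 9 1 4)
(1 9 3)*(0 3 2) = (0 3 1 9 2) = [3, 9, 0, 1, 4, 5, 6, 7, 8, 2]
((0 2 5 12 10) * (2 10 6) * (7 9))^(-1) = (0 10)(2 6 12 5)(7 9)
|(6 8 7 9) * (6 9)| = 3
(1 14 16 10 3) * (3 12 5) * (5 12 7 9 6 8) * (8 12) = [0, 14, 2, 1, 4, 3, 12, 9, 5, 6, 7, 11, 8, 13, 16, 15, 10] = (1 14 16 10 7 9 6 12 8 5 3)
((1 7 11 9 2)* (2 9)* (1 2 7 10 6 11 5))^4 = ((1 10 6 11 7 5))^4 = (1 7 6)(5 11 10)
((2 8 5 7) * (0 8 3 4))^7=((0 8 5 7 2 3 4))^7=(8)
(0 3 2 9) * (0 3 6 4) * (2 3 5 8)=(0 6 4)(2 9 5 8)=[6, 1, 9, 3, 0, 8, 4, 7, 2, 5]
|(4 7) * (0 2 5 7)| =5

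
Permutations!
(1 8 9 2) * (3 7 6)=(1 8 9 2)(3 7 6)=[0, 8, 1, 7, 4, 5, 3, 6, 9, 2]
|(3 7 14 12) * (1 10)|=4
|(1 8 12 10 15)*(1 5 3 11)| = |(1 8 12 10 15 5 3 11)| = 8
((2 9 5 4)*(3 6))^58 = ((2 9 5 4)(3 6))^58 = (2 5)(4 9)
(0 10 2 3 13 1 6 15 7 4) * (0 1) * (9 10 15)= (0 15 7 4 1 6 9 10 2 3 13)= [15, 6, 3, 13, 1, 5, 9, 4, 8, 10, 2, 11, 12, 0, 14, 7]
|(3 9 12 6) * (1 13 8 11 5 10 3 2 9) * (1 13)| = |(2 9 12 6)(3 13 8 11 5 10)| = 12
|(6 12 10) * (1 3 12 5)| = 6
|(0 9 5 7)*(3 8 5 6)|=7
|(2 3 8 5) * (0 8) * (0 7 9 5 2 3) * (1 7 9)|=6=|(0 8 2)(1 7)(3 9 5)|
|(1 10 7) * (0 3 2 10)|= |(0 3 2 10 7 1)|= 6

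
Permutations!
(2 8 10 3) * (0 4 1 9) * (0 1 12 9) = [4, 0, 8, 2, 12, 5, 6, 7, 10, 1, 3, 11, 9] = (0 4 12 9 1)(2 8 10 3)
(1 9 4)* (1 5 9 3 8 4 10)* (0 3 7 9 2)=[3, 7, 0, 8, 5, 2, 6, 9, 4, 10, 1]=(0 3 8 4 5 2)(1 7 9 10)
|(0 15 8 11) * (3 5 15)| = |(0 3 5 15 8 11)| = 6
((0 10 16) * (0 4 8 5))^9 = ((0 10 16 4 8 5))^9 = (0 4)(5 16)(8 10)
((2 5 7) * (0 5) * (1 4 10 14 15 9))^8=((0 5 7 2)(1 4 10 14 15 9))^8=(1 10 15)(4 14 9)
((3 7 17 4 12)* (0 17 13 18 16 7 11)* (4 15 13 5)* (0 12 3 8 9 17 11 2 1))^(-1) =(0 1 2 3 4 5 7 16 18 13 15 17 9 8 12 11)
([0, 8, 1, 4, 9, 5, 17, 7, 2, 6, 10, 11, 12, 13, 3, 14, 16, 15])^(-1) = (1 2 8)(3 14 15 17 6 9 4)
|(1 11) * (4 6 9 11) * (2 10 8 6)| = |(1 4 2 10 8 6 9 11)| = 8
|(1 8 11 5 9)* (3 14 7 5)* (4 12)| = 8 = |(1 8 11 3 14 7 5 9)(4 12)|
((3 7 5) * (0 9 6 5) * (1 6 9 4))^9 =((9)(0 4 1 6 5 3 7))^9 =(9)(0 1 5 7 4 6 3)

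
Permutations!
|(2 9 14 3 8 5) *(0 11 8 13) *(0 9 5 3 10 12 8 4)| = 42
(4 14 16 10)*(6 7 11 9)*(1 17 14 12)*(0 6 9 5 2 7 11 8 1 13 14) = (0 6 11 5 2 7 8 1 17)(4 12 13 14 16 10) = [6, 17, 7, 3, 12, 2, 11, 8, 1, 9, 4, 5, 13, 14, 16, 15, 10, 0]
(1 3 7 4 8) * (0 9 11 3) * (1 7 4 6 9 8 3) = [8, 0, 2, 4, 3, 5, 9, 6, 7, 11, 10, 1] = (0 8 7 6 9 11 1)(3 4)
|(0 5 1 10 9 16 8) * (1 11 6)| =|(0 5 11 6 1 10 9 16 8)| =9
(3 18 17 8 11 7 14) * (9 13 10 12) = (3 18 17 8 11 7 14)(9 13 10 12) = [0, 1, 2, 18, 4, 5, 6, 14, 11, 13, 12, 7, 9, 10, 3, 15, 16, 8, 17]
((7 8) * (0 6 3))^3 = (7 8)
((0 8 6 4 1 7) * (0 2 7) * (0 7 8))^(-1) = (1 4 6 8 2 7)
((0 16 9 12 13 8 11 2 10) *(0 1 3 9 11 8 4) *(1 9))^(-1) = ((0 16 11 2 10 9 12 13 4)(1 3))^(-1) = (0 4 13 12 9 10 2 11 16)(1 3)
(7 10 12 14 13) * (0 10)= (0 10 12 14 13 7)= [10, 1, 2, 3, 4, 5, 6, 0, 8, 9, 12, 11, 14, 7, 13]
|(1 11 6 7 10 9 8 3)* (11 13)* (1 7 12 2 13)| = |(2 13 11 6 12)(3 7 10 9 8)| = 5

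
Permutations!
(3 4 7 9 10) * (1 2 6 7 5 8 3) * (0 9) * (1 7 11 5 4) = (0 9 10 7)(1 2 6 11 5 8 3) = [9, 2, 6, 1, 4, 8, 11, 0, 3, 10, 7, 5]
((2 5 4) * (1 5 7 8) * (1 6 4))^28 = ((1 5)(2 7 8 6 4))^28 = (2 6 7 4 8)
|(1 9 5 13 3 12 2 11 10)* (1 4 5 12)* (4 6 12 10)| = 11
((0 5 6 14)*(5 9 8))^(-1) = ((0 9 8 5 6 14))^(-1) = (0 14 6 5 8 9)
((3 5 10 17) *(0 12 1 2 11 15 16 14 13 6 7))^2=(0 1 11 16 13 7 12 2 15 14 6)(3 10)(5 17)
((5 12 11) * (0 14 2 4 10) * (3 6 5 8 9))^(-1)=(0 10 4 2 14)(3 9 8 11 12 5 6)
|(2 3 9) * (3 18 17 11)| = 6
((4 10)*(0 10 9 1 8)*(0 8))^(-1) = ((0 10 4 9 1))^(-1) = (0 1 9 4 10)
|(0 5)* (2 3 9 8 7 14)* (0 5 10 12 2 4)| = |(0 10 12 2 3 9 8 7 14 4)| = 10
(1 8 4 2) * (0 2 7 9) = (0 2 1 8 4 7 9) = [2, 8, 1, 3, 7, 5, 6, 9, 4, 0]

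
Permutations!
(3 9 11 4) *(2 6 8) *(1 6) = [0, 6, 1, 9, 3, 5, 8, 7, 2, 11, 10, 4] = (1 6 8 2)(3 9 11 4)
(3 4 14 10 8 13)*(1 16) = [0, 16, 2, 4, 14, 5, 6, 7, 13, 9, 8, 11, 12, 3, 10, 15, 1] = (1 16)(3 4 14 10 8 13)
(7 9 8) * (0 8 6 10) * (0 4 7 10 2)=(0 8 10 4 7 9 6 2)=[8, 1, 0, 3, 7, 5, 2, 9, 10, 6, 4]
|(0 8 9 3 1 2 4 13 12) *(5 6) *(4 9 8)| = |(0 4 13 12)(1 2 9 3)(5 6)| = 4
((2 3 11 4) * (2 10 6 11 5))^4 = ((2 3 5)(4 10 6 11))^4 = (11)(2 3 5)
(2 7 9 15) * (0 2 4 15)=[2, 1, 7, 3, 15, 5, 6, 9, 8, 0, 10, 11, 12, 13, 14, 4]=(0 2 7 9)(4 15)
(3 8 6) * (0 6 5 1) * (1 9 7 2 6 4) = (0 4 1)(2 6 3 8 5 9 7) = [4, 0, 6, 8, 1, 9, 3, 2, 5, 7]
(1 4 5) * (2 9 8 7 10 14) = (1 4 5)(2 9 8 7 10 14) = [0, 4, 9, 3, 5, 1, 6, 10, 7, 8, 14, 11, 12, 13, 2]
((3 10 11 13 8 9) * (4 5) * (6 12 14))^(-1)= ((3 10 11 13 8 9)(4 5)(6 12 14))^(-1)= (3 9 8 13 11 10)(4 5)(6 14 12)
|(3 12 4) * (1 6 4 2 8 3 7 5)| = 20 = |(1 6 4 7 5)(2 8 3 12)|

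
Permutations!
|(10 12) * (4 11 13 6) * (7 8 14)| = |(4 11 13 6)(7 8 14)(10 12)| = 12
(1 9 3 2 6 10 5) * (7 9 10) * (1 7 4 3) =(1 10 5 7 9)(2 6 4 3) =[0, 10, 6, 2, 3, 7, 4, 9, 8, 1, 5]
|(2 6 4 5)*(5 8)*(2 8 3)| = |(2 6 4 3)(5 8)| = 4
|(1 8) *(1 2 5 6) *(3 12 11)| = |(1 8 2 5 6)(3 12 11)| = 15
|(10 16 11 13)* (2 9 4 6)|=4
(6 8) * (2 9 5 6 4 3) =(2 9 5 6 8 4 3) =[0, 1, 9, 2, 3, 6, 8, 7, 4, 5]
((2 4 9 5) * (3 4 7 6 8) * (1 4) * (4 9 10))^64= (10)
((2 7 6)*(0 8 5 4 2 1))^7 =(0 1 6 7 2 4 5 8)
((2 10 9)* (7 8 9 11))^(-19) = ((2 10 11 7 8 9))^(-19) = (2 9 8 7 11 10)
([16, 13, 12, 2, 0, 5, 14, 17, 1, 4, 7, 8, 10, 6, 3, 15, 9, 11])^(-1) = (0 4 9 16)(1 8 11 17 7 10 12 2 3 14 6 13)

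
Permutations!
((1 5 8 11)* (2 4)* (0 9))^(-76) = (11)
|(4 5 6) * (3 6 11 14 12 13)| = 8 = |(3 6 4 5 11 14 12 13)|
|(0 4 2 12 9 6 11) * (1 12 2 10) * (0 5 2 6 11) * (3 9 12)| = 10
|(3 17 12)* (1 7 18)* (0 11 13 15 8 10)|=6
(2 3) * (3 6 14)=(2 6 14 3)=[0, 1, 6, 2, 4, 5, 14, 7, 8, 9, 10, 11, 12, 13, 3]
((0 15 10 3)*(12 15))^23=((0 12 15 10 3))^23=(0 10 12 3 15)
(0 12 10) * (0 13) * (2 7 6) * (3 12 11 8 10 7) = [11, 1, 3, 12, 4, 5, 2, 6, 10, 9, 13, 8, 7, 0] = (0 11 8 10 13)(2 3 12 7 6)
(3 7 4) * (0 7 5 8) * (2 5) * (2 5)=(0 7 4 3 5 8)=[7, 1, 2, 5, 3, 8, 6, 4, 0]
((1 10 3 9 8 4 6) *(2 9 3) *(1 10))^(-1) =(2 10 6 4 8 9)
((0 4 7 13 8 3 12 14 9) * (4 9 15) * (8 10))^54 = ((0 9)(3 12 14 15 4 7 13 10 8))^54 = (15)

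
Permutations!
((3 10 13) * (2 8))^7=((2 8)(3 10 13))^7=(2 8)(3 10 13)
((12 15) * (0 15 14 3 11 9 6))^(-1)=((0 15 12 14 3 11 9 6))^(-1)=(0 6 9 11 3 14 12 15)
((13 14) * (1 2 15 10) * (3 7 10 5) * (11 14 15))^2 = (1 11 13 5 7)(2 14 15 3 10)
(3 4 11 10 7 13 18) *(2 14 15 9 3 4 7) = (2 14 15 9 3 7 13 18 4 11 10) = [0, 1, 14, 7, 11, 5, 6, 13, 8, 3, 2, 10, 12, 18, 15, 9, 16, 17, 4]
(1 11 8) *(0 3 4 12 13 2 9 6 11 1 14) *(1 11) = (0 3 4 12 13 2 9 6 1 11 8 14) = [3, 11, 9, 4, 12, 5, 1, 7, 14, 6, 10, 8, 13, 2, 0]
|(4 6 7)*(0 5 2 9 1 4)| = 8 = |(0 5 2 9 1 4 6 7)|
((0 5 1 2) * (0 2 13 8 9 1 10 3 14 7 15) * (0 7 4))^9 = ((0 5 10 3 14 4)(1 13 8 9)(7 15))^9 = (0 3)(1 13 8 9)(4 10)(5 14)(7 15)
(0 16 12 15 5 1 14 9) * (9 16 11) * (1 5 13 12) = [11, 14, 2, 3, 4, 5, 6, 7, 8, 0, 10, 9, 15, 12, 16, 13, 1] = (0 11 9)(1 14 16)(12 15 13)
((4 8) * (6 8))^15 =(8)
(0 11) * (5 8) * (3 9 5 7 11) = (0 3 9 5 8 7 11) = [3, 1, 2, 9, 4, 8, 6, 11, 7, 5, 10, 0]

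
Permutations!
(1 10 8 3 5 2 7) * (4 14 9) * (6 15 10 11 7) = (1 11 7)(2 6 15 10 8 3 5)(4 14 9) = [0, 11, 6, 5, 14, 2, 15, 1, 3, 4, 8, 7, 12, 13, 9, 10]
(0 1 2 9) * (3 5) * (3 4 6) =(0 1 2 9)(3 5 4 6) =[1, 2, 9, 5, 6, 4, 3, 7, 8, 0]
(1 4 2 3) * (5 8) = (1 4 2 3)(5 8) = [0, 4, 3, 1, 2, 8, 6, 7, 5]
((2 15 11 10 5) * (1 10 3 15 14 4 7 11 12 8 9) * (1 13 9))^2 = (1 5 14 7 3 12)(2 4 11 15 8 10) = ((1 10 5 2 14 4 7 11 3 15 12 8)(9 13))^2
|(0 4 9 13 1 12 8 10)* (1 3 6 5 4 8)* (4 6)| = 12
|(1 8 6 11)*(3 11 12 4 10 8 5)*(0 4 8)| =12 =|(0 4 10)(1 5 3 11)(6 12 8)|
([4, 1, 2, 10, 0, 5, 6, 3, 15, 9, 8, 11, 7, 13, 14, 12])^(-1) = [4, 1, 2, 7, 0, 5, 6, 12, 10, 9, 3, 11, 15, 13, 14, 8]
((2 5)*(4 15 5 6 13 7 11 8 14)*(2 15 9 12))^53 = (2 7 14 12 13 8 9 6 11 4)(5 15)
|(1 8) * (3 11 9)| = |(1 8)(3 11 9)| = 6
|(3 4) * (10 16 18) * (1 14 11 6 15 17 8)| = |(1 14 11 6 15 17 8)(3 4)(10 16 18)| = 42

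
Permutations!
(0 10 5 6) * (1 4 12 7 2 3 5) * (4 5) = [10, 5, 3, 4, 12, 6, 0, 2, 8, 9, 1, 11, 7] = (0 10 1 5 6)(2 3 4 12 7)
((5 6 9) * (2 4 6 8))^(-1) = (2 8 5 9 6 4)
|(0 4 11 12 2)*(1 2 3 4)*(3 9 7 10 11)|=30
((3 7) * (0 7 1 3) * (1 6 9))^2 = ((0 7)(1 3 6 9))^2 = (1 6)(3 9)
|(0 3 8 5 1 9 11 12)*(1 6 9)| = 8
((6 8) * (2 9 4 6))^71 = ((2 9 4 6 8))^71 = (2 9 4 6 8)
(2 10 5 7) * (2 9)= (2 10 5 7 9)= [0, 1, 10, 3, 4, 7, 6, 9, 8, 2, 5]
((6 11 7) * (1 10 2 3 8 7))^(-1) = (1 11 6 7 8 3 2 10) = ((1 10 2 3 8 7 6 11))^(-1)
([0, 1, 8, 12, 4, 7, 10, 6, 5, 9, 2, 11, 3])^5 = [0, 1, 10, 12, 4, 8, 7, 5, 2, 9, 6, 11, 3]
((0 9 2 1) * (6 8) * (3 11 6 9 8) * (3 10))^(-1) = ((0 8 9 2 1)(3 11 6 10))^(-1) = (0 1 2 9 8)(3 10 6 11)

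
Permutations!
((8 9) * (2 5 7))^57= (8 9)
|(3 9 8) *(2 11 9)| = |(2 11 9 8 3)| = 5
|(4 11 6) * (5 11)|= |(4 5 11 6)|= 4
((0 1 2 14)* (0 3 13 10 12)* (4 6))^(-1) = (0 12 10 13 3 14 2 1)(4 6)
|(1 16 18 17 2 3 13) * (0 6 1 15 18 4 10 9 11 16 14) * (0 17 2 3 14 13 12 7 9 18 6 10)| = |(0 10 18 2 14 17 3 12 7 9 11 16 4)(1 13 15 6)| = 52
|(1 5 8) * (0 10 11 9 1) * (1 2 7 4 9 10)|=4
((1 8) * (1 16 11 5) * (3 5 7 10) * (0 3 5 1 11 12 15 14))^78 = ((0 3 1 8 16 12 15 14)(5 11 7 10))^78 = (0 15 16 1)(3 14 12 8)(5 7)(10 11)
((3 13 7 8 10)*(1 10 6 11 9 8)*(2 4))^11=(1 10 3 13 7)(2 4)(6 8 9 11)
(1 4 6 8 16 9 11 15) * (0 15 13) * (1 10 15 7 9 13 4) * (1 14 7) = (0 1 14 7 9 11 4 6 8 16 13)(10 15) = [1, 14, 2, 3, 6, 5, 8, 9, 16, 11, 15, 4, 12, 0, 7, 10, 13]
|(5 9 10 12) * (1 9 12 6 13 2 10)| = 4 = |(1 9)(2 10 6 13)(5 12)|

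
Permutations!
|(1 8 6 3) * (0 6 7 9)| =7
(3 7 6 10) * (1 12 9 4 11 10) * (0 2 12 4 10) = (0 2 12 9 10 3 7 6 1 4 11) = [2, 4, 12, 7, 11, 5, 1, 6, 8, 10, 3, 0, 9]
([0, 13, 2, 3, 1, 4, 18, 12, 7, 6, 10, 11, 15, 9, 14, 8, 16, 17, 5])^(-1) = (1 4 5 18 6 9 13)(7 8 15 12)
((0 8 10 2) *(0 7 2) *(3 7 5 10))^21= (10)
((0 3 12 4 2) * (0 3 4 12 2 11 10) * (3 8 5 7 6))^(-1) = ((12)(0 4 11 10)(2 8 5 7 6 3))^(-1) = (12)(0 10 11 4)(2 3 6 7 5 8)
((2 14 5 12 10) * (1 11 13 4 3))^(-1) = (1 3 4 13 11)(2 10 12 5 14)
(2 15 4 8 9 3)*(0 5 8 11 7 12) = (0 5 8 9 3 2 15 4 11 7 12) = [5, 1, 15, 2, 11, 8, 6, 12, 9, 3, 10, 7, 0, 13, 14, 4]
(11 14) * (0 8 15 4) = [8, 1, 2, 3, 0, 5, 6, 7, 15, 9, 10, 14, 12, 13, 11, 4] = (0 8 15 4)(11 14)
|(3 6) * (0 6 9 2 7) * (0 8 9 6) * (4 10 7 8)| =6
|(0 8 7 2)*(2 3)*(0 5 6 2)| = 12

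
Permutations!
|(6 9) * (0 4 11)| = |(0 4 11)(6 9)| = 6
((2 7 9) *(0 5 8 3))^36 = ((0 5 8 3)(2 7 9))^36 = (9)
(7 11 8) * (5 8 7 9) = (5 8 9)(7 11) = [0, 1, 2, 3, 4, 8, 6, 11, 9, 5, 10, 7]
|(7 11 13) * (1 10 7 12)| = |(1 10 7 11 13 12)| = 6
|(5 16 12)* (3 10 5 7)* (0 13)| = 6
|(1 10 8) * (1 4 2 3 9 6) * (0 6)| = |(0 6 1 10 8 4 2 3 9)| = 9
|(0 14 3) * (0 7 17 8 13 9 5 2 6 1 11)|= |(0 14 3 7 17 8 13 9 5 2 6 1 11)|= 13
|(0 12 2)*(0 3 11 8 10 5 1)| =|(0 12 2 3 11 8 10 5 1)| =9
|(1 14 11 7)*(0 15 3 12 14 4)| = 9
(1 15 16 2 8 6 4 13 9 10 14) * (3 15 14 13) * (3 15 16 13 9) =(1 14)(2 8 6 4 15 13 3 16)(9 10) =[0, 14, 8, 16, 15, 5, 4, 7, 6, 10, 9, 11, 12, 3, 1, 13, 2]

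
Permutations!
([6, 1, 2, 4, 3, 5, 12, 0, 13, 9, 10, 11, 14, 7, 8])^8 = (0 6 12 14 8 13 7)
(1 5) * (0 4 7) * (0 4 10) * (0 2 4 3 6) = (0 10 2 4 7 3 6)(1 5) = [10, 5, 4, 6, 7, 1, 0, 3, 8, 9, 2]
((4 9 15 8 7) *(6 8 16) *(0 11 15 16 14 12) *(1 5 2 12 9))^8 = ((0 11 15 14 9 16 6 8 7 4 1 5 2 12))^8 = (0 7 15 1 9 2 6)(4 14 5 16 12 8 11)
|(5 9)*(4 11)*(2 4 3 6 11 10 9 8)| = 6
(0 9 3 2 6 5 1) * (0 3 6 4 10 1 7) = [9, 3, 4, 2, 10, 7, 5, 0, 8, 6, 1] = (0 9 6 5 7)(1 3 2 4 10)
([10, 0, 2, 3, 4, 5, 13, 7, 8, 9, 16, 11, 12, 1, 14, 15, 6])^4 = [13, 6, 2, 3, 4, 5, 10, 7, 8, 9, 1, 11, 12, 16, 14, 15, 0]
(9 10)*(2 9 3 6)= (2 9 10 3 6)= [0, 1, 9, 6, 4, 5, 2, 7, 8, 10, 3]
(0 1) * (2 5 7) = (0 1)(2 5 7) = [1, 0, 5, 3, 4, 7, 6, 2]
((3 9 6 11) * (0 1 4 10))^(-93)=((0 1 4 10)(3 9 6 11))^(-93)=(0 10 4 1)(3 11 6 9)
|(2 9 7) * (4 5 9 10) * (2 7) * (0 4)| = 6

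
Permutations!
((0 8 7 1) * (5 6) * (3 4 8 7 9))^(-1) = (0 1 7)(3 9 8 4)(5 6)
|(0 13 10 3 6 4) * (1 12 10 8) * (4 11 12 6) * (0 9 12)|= 30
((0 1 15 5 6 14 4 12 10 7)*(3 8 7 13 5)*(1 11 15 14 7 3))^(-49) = (0 7 6 5 13 10 12 4 14 1 15 11)(3 8)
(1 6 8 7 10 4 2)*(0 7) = (0 7 10 4 2 1 6 8) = [7, 6, 1, 3, 2, 5, 8, 10, 0, 9, 4]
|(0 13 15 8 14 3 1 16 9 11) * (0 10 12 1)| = 6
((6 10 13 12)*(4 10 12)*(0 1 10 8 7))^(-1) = (0 7 8 4 13 10 1)(6 12)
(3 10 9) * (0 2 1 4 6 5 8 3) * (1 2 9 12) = [9, 4, 2, 10, 6, 8, 5, 7, 3, 0, 12, 11, 1] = (0 9)(1 4 6 5 8 3 10 12)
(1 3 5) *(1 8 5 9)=[0, 3, 2, 9, 4, 8, 6, 7, 5, 1]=(1 3 9)(5 8)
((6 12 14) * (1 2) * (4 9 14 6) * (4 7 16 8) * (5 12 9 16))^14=(4 8 16)(5 6 14)(7 12 9)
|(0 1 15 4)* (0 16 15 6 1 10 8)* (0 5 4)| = |(0 10 8 5 4 16 15)(1 6)| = 14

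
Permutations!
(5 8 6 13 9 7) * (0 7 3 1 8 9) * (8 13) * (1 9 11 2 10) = (0 7 5 11 2 10 1 13)(3 9)(6 8) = [7, 13, 10, 9, 4, 11, 8, 5, 6, 3, 1, 2, 12, 0]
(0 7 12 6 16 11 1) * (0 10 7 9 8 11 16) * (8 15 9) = [8, 10, 2, 3, 4, 5, 0, 12, 11, 15, 7, 1, 6, 13, 14, 9, 16] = (16)(0 8 11 1 10 7 12 6)(9 15)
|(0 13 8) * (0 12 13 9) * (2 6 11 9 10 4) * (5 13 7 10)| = |(0 5 13 8 12 7 10 4 2 6 11 9)| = 12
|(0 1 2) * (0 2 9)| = 3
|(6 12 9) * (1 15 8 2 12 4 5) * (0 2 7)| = |(0 2 12 9 6 4 5 1 15 8 7)| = 11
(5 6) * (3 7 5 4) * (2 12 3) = (2 12 3 7 5 6 4) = [0, 1, 12, 7, 2, 6, 4, 5, 8, 9, 10, 11, 3]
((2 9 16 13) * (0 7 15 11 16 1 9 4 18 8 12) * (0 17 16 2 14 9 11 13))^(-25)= (0 9 18)(1 8 7)(2 17 13)(4 16 14)(11 12 15)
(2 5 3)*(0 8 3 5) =(0 8 3 2) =[8, 1, 0, 2, 4, 5, 6, 7, 3]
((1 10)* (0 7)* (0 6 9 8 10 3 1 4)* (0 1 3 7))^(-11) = ((1 7 6 9 8 10 4))^(-11) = (1 9 4 6 10 7 8)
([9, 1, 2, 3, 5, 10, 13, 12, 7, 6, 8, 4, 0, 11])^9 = (0 7 10 4 13 9 12 8 5 11 6)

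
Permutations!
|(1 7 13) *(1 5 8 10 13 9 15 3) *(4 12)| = |(1 7 9 15 3)(4 12)(5 8 10 13)| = 20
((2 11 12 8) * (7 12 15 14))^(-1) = (2 8 12 7 14 15 11)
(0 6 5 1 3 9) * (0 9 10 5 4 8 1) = [6, 3, 2, 10, 8, 0, 4, 7, 1, 9, 5] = (0 6 4 8 1 3 10 5)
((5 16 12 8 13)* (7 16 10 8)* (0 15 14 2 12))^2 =(0 14 12 16 15 2 7)(5 8)(10 13)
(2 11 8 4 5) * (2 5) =(2 11 8 4) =[0, 1, 11, 3, 2, 5, 6, 7, 4, 9, 10, 8]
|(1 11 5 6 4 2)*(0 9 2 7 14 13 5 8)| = |(0 9 2 1 11 8)(4 7 14 13 5 6)| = 6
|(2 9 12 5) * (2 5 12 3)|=|(12)(2 9 3)|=3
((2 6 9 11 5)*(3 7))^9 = (2 5 11 9 6)(3 7)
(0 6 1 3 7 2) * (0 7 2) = (0 6 1 3 2 7) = [6, 3, 7, 2, 4, 5, 1, 0]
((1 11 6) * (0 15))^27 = ((0 15)(1 11 6))^27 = (0 15)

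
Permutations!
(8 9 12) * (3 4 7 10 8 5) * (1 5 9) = (1 5 3 4 7 10 8)(9 12) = [0, 5, 2, 4, 7, 3, 6, 10, 1, 12, 8, 11, 9]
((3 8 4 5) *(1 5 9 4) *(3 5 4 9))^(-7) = (9)(1 4 3 8)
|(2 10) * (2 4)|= 3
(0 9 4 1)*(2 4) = (0 9 2 4 1) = [9, 0, 4, 3, 1, 5, 6, 7, 8, 2]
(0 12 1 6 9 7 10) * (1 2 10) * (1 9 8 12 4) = [4, 6, 10, 3, 1, 5, 8, 9, 12, 7, 0, 11, 2] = (0 4 1 6 8 12 2 10)(7 9)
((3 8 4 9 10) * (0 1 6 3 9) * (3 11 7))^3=(0 11 8 1 7 4 6 3)(9 10)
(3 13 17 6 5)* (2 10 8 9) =[0, 1, 10, 13, 4, 3, 5, 7, 9, 2, 8, 11, 12, 17, 14, 15, 16, 6] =(2 10 8 9)(3 13 17 6 5)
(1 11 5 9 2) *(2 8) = (1 11 5 9 8 2) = [0, 11, 1, 3, 4, 9, 6, 7, 2, 8, 10, 5]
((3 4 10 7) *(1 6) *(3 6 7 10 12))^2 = (1 6 7)(3 12 4)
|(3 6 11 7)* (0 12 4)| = 12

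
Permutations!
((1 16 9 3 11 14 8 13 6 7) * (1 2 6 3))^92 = (1 9 16)(2 7 6)(3 14 13 11 8)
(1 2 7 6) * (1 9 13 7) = (1 2)(6 9 13 7) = [0, 2, 1, 3, 4, 5, 9, 6, 8, 13, 10, 11, 12, 7]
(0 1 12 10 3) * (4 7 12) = (0 1 4 7 12 10 3) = [1, 4, 2, 0, 7, 5, 6, 12, 8, 9, 3, 11, 10]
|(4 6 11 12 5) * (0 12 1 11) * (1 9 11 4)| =6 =|(0 12 5 1 4 6)(9 11)|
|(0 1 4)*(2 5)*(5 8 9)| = |(0 1 4)(2 8 9 5)| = 12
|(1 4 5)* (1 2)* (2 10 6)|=|(1 4 5 10 6 2)|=6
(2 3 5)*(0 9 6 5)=(0 9 6 5 2 3)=[9, 1, 3, 0, 4, 2, 5, 7, 8, 6]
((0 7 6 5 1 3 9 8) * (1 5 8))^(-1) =((0 7 6 8)(1 3 9))^(-1) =(0 8 6 7)(1 9 3)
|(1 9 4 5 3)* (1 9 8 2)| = |(1 8 2)(3 9 4 5)| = 12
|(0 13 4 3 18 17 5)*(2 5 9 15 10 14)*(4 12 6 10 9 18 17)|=|(0 13 12 6 10 14 2 5)(3 17 18 4)(9 15)|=8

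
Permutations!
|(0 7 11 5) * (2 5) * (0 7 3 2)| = |(0 3 2 5 7 11)| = 6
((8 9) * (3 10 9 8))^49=((3 10 9))^49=(3 10 9)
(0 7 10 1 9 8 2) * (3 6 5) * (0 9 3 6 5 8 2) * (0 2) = (0 7 10 1 3 5 6 8 2 9) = [7, 3, 9, 5, 4, 6, 8, 10, 2, 0, 1]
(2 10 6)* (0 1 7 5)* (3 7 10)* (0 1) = (1 10 6 2 3 7 5) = [0, 10, 3, 7, 4, 1, 2, 5, 8, 9, 6]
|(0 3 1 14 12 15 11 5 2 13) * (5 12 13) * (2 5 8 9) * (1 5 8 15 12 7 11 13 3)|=|(0 1 14 3 5 8 9 2 15 13)(7 11)|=10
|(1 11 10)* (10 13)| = |(1 11 13 10)| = 4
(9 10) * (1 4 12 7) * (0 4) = (0 4 12 7 1)(9 10) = [4, 0, 2, 3, 12, 5, 6, 1, 8, 10, 9, 11, 7]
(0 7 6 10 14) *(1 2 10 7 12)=[12, 2, 10, 3, 4, 5, 7, 6, 8, 9, 14, 11, 1, 13, 0]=(0 12 1 2 10 14)(6 7)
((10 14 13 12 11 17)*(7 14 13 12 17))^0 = (17)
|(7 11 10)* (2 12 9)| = |(2 12 9)(7 11 10)| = 3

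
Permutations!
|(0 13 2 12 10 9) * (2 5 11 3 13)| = |(0 2 12 10 9)(3 13 5 11)| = 20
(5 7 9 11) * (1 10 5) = (1 10 5 7 9 11) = [0, 10, 2, 3, 4, 7, 6, 9, 8, 11, 5, 1]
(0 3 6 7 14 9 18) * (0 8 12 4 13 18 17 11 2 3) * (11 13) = (2 3 6 7 14 9 17 13 18 8 12 4 11) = [0, 1, 3, 6, 11, 5, 7, 14, 12, 17, 10, 2, 4, 18, 9, 15, 16, 13, 8]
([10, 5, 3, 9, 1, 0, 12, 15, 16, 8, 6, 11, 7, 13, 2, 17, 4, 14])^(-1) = (0 5 1 4 16 8 9 3 2 14 17 15 7 12 6 10)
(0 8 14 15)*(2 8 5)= [5, 1, 8, 3, 4, 2, 6, 7, 14, 9, 10, 11, 12, 13, 15, 0]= (0 5 2 8 14 15)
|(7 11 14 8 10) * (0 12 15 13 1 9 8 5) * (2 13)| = 13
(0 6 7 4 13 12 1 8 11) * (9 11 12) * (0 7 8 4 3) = (0 6 8 12 1 4 13 9 11 7 3) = [6, 4, 2, 0, 13, 5, 8, 3, 12, 11, 10, 7, 1, 9]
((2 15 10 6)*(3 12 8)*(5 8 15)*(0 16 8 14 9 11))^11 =(0 9 5 6 15 3 16 11 14 2 10 12 8) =((0 16 8 3 12 15 10 6 2 5 14 9 11))^11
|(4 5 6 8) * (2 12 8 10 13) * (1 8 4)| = 14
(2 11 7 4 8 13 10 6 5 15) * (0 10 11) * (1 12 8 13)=(0 10 6 5 15 2)(1 12 8)(4 13 11 7)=[10, 12, 0, 3, 13, 15, 5, 4, 1, 9, 6, 7, 8, 11, 14, 2]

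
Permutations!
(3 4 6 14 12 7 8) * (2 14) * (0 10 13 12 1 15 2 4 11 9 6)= (0 10 13 12 7 8 3 11 9 6 4)(1 15 2 14)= [10, 15, 14, 11, 0, 5, 4, 8, 3, 6, 13, 9, 7, 12, 1, 2]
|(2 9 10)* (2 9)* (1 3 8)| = 6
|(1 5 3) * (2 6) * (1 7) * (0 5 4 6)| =|(0 5 3 7 1 4 6 2)| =8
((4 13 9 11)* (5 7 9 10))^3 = (4 5 11 10 9 13 7)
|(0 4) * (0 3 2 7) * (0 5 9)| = 7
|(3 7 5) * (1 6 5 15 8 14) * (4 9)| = |(1 6 5 3 7 15 8 14)(4 9)| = 8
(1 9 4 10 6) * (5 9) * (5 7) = [0, 7, 2, 3, 10, 9, 1, 5, 8, 4, 6] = (1 7 5 9 4 10 6)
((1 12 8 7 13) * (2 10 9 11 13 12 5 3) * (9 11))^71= (1 5 3 2 10 11 13)(7 8 12)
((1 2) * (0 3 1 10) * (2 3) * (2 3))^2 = ((0 3 1 2 10))^2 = (0 1 10 3 2)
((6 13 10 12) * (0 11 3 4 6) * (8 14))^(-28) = (14)(0 6)(3 10)(4 12)(11 13)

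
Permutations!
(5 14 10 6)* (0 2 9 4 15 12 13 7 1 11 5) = [2, 11, 9, 3, 15, 14, 0, 1, 8, 4, 6, 5, 13, 7, 10, 12] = (0 2 9 4 15 12 13 7 1 11 5 14 10 6)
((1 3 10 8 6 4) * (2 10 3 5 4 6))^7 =(1 5 4)(2 10 8)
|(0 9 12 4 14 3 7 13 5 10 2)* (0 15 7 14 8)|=30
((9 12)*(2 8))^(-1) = ((2 8)(9 12))^(-1) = (2 8)(9 12)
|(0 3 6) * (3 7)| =4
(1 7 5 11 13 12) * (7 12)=[0, 12, 2, 3, 4, 11, 6, 5, 8, 9, 10, 13, 1, 7]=(1 12)(5 11 13 7)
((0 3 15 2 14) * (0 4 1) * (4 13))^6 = (0 4 14 15)(1 13 2 3)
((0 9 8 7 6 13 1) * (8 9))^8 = (0 7 13)(1 8 6)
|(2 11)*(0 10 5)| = 6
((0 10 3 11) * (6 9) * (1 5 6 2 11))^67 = (0 5 11 1 2 3 9 10 6)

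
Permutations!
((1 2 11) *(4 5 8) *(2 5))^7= (1 5 8 4 2 11)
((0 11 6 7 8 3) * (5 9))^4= ((0 11 6 7 8 3)(5 9))^4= (0 8 6)(3 7 11)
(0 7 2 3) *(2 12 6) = (0 7 12 6 2 3) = [7, 1, 3, 0, 4, 5, 2, 12, 8, 9, 10, 11, 6]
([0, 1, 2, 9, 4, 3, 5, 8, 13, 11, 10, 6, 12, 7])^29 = [0, 1, 2, 5, 4, 6, 11, 13, 7, 3, 10, 9, 12, 8]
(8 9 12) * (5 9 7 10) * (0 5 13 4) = (0 5 9 12 8 7 10 13 4) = [5, 1, 2, 3, 0, 9, 6, 10, 7, 12, 13, 11, 8, 4]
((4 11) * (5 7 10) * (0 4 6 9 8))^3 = (0 6)(4 9)(8 11)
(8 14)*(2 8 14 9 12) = [0, 1, 8, 3, 4, 5, 6, 7, 9, 12, 10, 11, 2, 13, 14] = (14)(2 8 9 12)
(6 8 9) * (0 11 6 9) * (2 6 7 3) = (0 11 7 3 2 6 8) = [11, 1, 6, 2, 4, 5, 8, 3, 0, 9, 10, 7]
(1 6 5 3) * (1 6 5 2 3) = (1 5)(2 3 6) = [0, 5, 3, 6, 4, 1, 2]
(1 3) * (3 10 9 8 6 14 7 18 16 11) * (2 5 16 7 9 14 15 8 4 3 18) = (1 10 14 9 4 3)(2 5 16 11 18 7)(6 15 8) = [0, 10, 5, 1, 3, 16, 15, 2, 6, 4, 14, 18, 12, 13, 9, 8, 11, 17, 7]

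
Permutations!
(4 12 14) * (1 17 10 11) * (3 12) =(1 17 10 11)(3 12 14 4) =[0, 17, 2, 12, 3, 5, 6, 7, 8, 9, 11, 1, 14, 13, 4, 15, 16, 10]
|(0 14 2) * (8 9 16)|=|(0 14 2)(8 9 16)|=3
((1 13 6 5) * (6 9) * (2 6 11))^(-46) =(1 11 5 9 6 13 2) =((1 13 9 11 2 6 5))^(-46)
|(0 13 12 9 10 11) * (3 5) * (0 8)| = |(0 13 12 9 10 11 8)(3 5)| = 14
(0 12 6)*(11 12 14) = [14, 1, 2, 3, 4, 5, 0, 7, 8, 9, 10, 12, 6, 13, 11] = (0 14 11 12 6)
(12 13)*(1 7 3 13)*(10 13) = [0, 7, 2, 10, 4, 5, 6, 3, 8, 9, 13, 11, 1, 12] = (1 7 3 10 13 12)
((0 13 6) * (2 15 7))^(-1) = ((0 13 6)(2 15 7))^(-1) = (0 6 13)(2 7 15)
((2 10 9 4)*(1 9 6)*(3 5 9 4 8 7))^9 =((1 4 2 10 6)(3 5 9 8 7))^9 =(1 6 10 2 4)(3 7 8 9 5)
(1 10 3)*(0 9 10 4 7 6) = (0 9 10 3 1 4 7 6) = [9, 4, 2, 1, 7, 5, 0, 6, 8, 10, 3]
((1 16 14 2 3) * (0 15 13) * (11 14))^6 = ((0 15 13)(1 16 11 14 2 3))^6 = (16)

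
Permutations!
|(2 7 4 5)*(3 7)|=5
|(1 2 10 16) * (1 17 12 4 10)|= |(1 2)(4 10 16 17 12)|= 10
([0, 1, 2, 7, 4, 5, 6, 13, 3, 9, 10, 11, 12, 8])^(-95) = (3 7 13 8)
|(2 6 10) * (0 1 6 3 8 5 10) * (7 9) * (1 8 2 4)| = |(0 8 5 10 4 1 6)(2 3)(7 9)| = 14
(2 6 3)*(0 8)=(0 8)(2 6 3)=[8, 1, 6, 2, 4, 5, 3, 7, 0]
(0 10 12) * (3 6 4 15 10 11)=[11, 1, 2, 6, 15, 5, 4, 7, 8, 9, 12, 3, 0, 13, 14, 10]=(0 11 3 6 4 15 10 12)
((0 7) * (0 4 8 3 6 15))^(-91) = (15)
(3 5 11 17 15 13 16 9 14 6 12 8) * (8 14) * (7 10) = (3 5 11 17 15 13 16 9 8)(6 12 14)(7 10) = [0, 1, 2, 5, 4, 11, 12, 10, 3, 8, 7, 17, 14, 16, 6, 13, 9, 15]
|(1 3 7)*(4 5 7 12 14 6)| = 8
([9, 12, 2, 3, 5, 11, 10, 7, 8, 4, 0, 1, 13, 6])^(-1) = (0 10 6 13 12 1 11 5 4 9)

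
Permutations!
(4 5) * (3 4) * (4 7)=[0, 1, 2, 7, 5, 3, 6, 4]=(3 7 4 5)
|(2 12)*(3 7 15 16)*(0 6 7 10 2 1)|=|(0 6 7 15 16 3 10 2 12 1)|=10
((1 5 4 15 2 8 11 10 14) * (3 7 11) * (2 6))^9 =(1 11 8 15)(2 4 14 7)(3 6 5 10)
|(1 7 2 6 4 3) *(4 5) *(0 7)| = |(0 7 2 6 5 4 3 1)| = 8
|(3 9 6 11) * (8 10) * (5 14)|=|(3 9 6 11)(5 14)(8 10)|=4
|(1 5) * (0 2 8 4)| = |(0 2 8 4)(1 5)| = 4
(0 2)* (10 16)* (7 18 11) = [2, 1, 0, 3, 4, 5, 6, 18, 8, 9, 16, 7, 12, 13, 14, 15, 10, 17, 11] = (0 2)(7 18 11)(10 16)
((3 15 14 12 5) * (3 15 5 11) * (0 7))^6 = ((0 7)(3 5 15 14 12 11))^6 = (15)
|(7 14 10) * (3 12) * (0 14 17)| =10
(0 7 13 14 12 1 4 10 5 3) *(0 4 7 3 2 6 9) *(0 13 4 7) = (0 3 7 4 10 5 2 6 9 13 14 12 1) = [3, 0, 6, 7, 10, 2, 9, 4, 8, 13, 5, 11, 1, 14, 12]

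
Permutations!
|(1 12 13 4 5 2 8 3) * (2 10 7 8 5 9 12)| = |(1 2 5 10 7 8 3)(4 9 12 13)| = 28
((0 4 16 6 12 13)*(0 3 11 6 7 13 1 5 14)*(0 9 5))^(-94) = ((0 4 16 7 13 3 11 6 12 1)(5 14 9))^(-94) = (0 11 16 12 13)(1 3 4 6 7)(5 9 14)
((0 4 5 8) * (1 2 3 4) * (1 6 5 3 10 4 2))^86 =(0 5)(2 4)(3 10)(6 8)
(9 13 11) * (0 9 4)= (0 9 13 11 4)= [9, 1, 2, 3, 0, 5, 6, 7, 8, 13, 10, 4, 12, 11]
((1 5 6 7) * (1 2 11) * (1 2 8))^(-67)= ((1 5 6 7 8)(2 11))^(-67)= (1 7 5 8 6)(2 11)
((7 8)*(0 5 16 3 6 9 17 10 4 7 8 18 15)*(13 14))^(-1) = ((0 5 16 3 6 9 17 10 4 7 18 15)(13 14))^(-1) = (0 15 18 7 4 10 17 9 6 3 16 5)(13 14)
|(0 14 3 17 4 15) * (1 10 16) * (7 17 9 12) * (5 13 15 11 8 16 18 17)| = 72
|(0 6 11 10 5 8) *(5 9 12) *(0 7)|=|(0 6 11 10 9 12 5 8 7)|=9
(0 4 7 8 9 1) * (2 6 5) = [4, 0, 6, 3, 7, 2, 5, 8, 9, 1] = (0 4 7 8 9 1)(2 6 5)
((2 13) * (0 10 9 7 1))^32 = ((0 10 9 7 1)(2 13))^32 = (13)(0 9 1 10 7)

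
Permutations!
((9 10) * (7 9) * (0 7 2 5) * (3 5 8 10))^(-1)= ((0 7 9 3 5)(2 8 10))^(-1)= (0 5 3 9 7)(2 10 8)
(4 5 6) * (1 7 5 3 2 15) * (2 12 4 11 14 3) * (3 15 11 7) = [0, 3, 11, 12, 2, 6, 7, 5, 8, 9, 10, 14, 4, 13, 15, 1] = (1 3 12 4 2 11 14 15)(5 6 7)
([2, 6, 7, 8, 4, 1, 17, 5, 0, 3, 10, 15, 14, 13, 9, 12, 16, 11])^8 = [15, 3, 12, 17, 4, 9, 8, 14, 11, 6, 10, 2, 5, 13, 1, 7, 16, 0]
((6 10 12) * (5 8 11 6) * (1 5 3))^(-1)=(1 3 12 10 6 11 8 5)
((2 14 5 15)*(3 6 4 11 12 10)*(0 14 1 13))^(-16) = (0 1 15 14 13 2 5)(3 4 12)(6 11 10)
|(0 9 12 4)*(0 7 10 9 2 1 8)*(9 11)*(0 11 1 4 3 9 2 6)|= |(0 6)(1 8 11 2 4 7 10)(3 9 12)|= 42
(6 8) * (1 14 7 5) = (1 14 7 5)(6 8) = [0, 14, 2, 3, 4, 1, 8, 5, 6, 9, 10, 11, 12, 13, 7]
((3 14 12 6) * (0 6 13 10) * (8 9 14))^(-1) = (0 10 13 12 14 9 8 3 6)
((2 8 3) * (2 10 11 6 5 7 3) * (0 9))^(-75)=((0 9)(2 8)(3 10 11 6 5 7))^(-75)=(0 9)(2 8)(3 6)(5 10)(7 11)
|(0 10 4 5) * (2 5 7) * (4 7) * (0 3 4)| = |(0 10 7 2 5 3 4)| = 7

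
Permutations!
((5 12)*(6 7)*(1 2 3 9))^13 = (1 2 3 9)(5 12)(6 7)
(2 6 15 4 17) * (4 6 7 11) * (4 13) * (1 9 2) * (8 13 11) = [0, 9, 7, 3, 17, 5, 15, 8, 13, 2, 10, 11, 12, 4, 14, 6, 16, 1] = (1 9 2 7 8 13 4 17)(6 15)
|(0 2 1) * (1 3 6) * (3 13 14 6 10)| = |(0 2 13 14 6 1)(3 10)| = 6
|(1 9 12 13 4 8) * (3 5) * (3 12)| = |(1 9 3 5 12 13 4 8)| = 8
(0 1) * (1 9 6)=(0 9 6 1)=[9, 0, 2, 3, 4, 5, 1, 7, 8, 6]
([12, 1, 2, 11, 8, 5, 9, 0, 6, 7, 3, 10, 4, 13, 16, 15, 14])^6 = [7, 1, 2, 3, 12, 5, 8, 9, 4, 6, 10, 11, 0, 13, 14, 15, 16]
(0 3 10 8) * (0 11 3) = (3 10 8 11) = [0, 1, 2, 10, 4, 5, 6, 7, 11, 9, 8, 3]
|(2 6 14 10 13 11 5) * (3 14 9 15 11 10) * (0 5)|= 14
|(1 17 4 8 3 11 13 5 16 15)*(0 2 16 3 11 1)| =8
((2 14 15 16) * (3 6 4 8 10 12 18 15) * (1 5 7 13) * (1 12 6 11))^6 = (1 15)(2 7)(3 12)(4 10)(5 16)(6 8)(11 18)(13 14)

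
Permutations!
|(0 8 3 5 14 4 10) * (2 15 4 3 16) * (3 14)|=14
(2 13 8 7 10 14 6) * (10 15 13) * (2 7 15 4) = [0, 1, 10, 3, 2, 5, 7, 4, 15, 9, 14, 11, 12, 8, 6, 13] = (2 10 14 6 7 4)(8 15 13)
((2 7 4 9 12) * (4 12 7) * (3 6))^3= (2 7 4 12 9)(3 6)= ((2 4 9 7 12)(3 6))^3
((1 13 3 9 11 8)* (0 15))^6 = (15)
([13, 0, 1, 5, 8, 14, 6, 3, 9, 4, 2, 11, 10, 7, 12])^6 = [12, 14, 5, 1, 4, 0, 6, 2, 8, 9, 3, 11, 7, 10, 13]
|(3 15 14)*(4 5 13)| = 3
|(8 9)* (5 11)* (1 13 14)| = 6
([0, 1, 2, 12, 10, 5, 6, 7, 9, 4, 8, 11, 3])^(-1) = [0, 1, 2, 12, 9, 5, 6, 7, 10, 8, 4, 11, 3]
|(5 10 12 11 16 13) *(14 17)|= 6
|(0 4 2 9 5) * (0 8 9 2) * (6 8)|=4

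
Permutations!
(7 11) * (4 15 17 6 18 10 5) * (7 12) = (4 15 17 6 18 10 5)(7 11 12) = [0, 1, 2, 3, 15, 4, 18, 11, 8, 9, 5, 12, 7, 13, 14, 17, 16, 6, 10]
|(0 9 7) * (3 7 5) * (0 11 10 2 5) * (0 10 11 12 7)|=6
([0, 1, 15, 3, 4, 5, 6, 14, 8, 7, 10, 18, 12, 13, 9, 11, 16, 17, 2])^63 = [0, 1, 18, 3, 4, 5, 6, 7, 8, 9, 10, 15, 12, 13, 14, 2, 16, 17, 11]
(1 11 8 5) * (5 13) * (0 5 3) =(0 5 1 11 8 13 3) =[5, 11, 2, 0, 4, 1, 6, 7, 13, 9, 10, 8, 12, 3]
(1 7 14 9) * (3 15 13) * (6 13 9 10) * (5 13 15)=(1 7 14 10 6 15 9)(3 5 13)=[0, 7, 2, 5, 4, 13, 15, 14, 8, 1, 6, 11, 12, 3, 10, 9]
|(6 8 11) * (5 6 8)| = |(5 6)(8 11)| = 2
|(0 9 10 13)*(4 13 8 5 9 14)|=|(0 14 4 13)(5 9 10 8)|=4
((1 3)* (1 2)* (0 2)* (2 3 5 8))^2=((0 3)(1 5 8 2))^2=(1 8)(2 5)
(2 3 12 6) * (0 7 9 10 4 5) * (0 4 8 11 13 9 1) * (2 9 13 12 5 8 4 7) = (13)(0 2 3 5 7 1)(4 8 11 12 6 9 10) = [2, 0, 3, 5, 8, 7, 9, 1, 11, 10, 4, 12, 6, 13]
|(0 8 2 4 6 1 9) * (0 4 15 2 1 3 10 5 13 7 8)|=|(1 9 4 6 3 10 5 13 7 8)(2 15)|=10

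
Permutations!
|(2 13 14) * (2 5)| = |(2 13 14 5)| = 4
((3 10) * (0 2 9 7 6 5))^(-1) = ((0 2 9 7 6 5)(3 10))^(-1) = (0 5 6 7 9 2)(3 10)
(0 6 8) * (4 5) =[6, 1, 2, 3, 5, 4, 8, 7, 0] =(0 6 8)(4 5)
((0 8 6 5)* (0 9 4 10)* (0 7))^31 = ((0 8 6 5 9 4 10 7))^31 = (0 7 10 4 9 5 6 8)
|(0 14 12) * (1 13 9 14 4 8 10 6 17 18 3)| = |(0 4 8 10 6 17 18 3 1 13 9 14 12)| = 13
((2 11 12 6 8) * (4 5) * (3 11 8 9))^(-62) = ((2 8)(3 11 12 6 9)(4 5))^(-62) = (3 6 11 9 12)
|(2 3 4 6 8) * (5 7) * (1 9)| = 10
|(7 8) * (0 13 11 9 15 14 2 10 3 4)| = |(0 13 11 9 15 14 2 10 3 4)(7 8)| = 10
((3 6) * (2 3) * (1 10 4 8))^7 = (1 8 4 10)(2 3 6)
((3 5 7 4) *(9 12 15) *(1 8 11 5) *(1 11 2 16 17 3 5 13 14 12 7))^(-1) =(1 5 4 7 9 15 12 14 13 11 3 17 16 2 8)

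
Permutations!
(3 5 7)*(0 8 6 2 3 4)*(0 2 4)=(0 8 6 4 2 3 5 7)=[8, 1, 3, 5, 2, 7, 4, 0, 6]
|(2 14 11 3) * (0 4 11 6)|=7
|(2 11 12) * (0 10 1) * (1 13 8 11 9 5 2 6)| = |(0 10 13 8 11 12 6 1)(2 9 5)| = 24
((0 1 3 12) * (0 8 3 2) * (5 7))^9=(12)(5 7)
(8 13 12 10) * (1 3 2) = [0, 3, 1, 2, 4, 5, 6, 7, 13, 9, 8, 11, 10, 12] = (1 3 2)(8 13 12 10)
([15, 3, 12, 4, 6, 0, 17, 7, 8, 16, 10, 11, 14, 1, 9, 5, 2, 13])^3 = (1 6)(2 9 12 16 14)(3 17)(4 13)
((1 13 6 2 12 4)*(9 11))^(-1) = ((1 13 6 2 12 4)(9 11))^(-1) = (1 4 12 2 6 13)(9 11)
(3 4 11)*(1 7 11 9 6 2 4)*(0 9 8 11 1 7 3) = (0 9 6 2 4 8 11)(1 3 7) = [9, 3, 4, 7, 8, 5, 2, 1, 11, 6, 10, 0]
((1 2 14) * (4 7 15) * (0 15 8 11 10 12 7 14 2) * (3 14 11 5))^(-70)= (0 4 10 7 5 14)(1 15 11 12 8 3)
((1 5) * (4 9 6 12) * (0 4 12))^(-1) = (12)(0 6 9 4)(1 5)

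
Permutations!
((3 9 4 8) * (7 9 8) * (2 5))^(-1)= (2 5)(3 8)(4 9 7)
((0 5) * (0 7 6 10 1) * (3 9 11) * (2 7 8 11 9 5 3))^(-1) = ((0 3 5 8 11 2 7 6 10 1))^(-1) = (0 1 10 6 7 2 11 8 5 3)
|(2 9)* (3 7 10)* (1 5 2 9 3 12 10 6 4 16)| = |(1 5 2 3 7 6 4 16)(10 12)| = 8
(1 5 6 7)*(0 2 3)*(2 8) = (0 8 2 3)(1 5 6 7) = [8, 5, 3, 0, 4, 6, 7, 1, 2]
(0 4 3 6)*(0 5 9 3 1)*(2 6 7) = [4, 0, 6, 7, 1, 9, 5, 2, 8, 3] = (0 4 1)(2 6 5 9 3 7)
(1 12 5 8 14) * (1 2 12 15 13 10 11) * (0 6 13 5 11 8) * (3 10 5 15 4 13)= (15)(0 6 3 10 8 14 2 12 11 1 4 13 5)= [6, 4, 12, 10, 13, 0, 3, 7, 14, 9, 8, 1, 11, 5, 2, 15]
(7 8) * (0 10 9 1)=(0 10 9 1)(7 8)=[10, 0, 2, 3, 4, 5, 6, 8, 7, 1, 9]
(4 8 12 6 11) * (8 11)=(4 11)(6 8 12)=[0, 1, 2, 3, 11, 5, 8, 7, 12, 9, 10, 4, 6]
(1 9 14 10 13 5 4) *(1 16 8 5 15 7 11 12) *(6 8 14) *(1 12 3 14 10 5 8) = (1 9 6)(3 14 5 4 16 10 13 15 7 11) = [0, 9, 2, 14, 16, 4, 1, 11, 8, 6, 13, 3, 12, 15, 5, 7, 10]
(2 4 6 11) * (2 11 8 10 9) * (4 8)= (11)(2 8 10 9)(4 6)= [0, 1, 8, 3, 6, 5, 4, 7, 10, 2, 9, 11]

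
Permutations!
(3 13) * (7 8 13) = [0, 1, 2, 7, 4, 5, 6, 8, 13, 9, 10, 11, 12, 3] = (3 7 8 13)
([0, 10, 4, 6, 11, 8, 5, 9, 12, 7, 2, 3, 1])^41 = [0, 10, 4, 6, 11, 8, 5, 9, 12, 7, 2, 3, 1]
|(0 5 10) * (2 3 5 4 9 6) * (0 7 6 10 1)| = 10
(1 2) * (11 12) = [0, 2, 1, 3, 4, 5, 6, 7, 8, 9, 10, 12, 11] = (1 2)(11 12)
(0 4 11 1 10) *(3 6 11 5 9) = [4, 10, 2, 6, 5, 9, 11, 7, 8, 3, 0, 1] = (0 4 5 9 3 6 11 1 10)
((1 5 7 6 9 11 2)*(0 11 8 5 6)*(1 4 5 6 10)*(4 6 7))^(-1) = ((0 11 2 6 9 8 7)(1 10)(4 5))^(-1) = (0 7 8 9 6 2 11)(1 10)(4 5)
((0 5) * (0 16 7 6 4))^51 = ((0 5 16 7 6 4))^51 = (0 7)(4 16)(5 6)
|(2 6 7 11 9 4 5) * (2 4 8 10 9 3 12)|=|(2 6 7 11 3 12)(4 5)(8 10 9)|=6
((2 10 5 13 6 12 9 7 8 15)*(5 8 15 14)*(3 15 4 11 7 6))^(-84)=(2 5)(3 8)(10 13)(14 15)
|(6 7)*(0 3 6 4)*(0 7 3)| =2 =|(3 6)(4 7)|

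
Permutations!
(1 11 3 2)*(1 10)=(1 11 3 2 10)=[0, 11, 10, 2, 4, 5, 6, 7, 8, 9, 1, 3]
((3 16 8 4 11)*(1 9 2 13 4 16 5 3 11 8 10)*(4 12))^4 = (1 12 10 13 16 2 8 9 4)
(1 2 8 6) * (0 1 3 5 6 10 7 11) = (0 1 2 8 10 7 11)(3 5 6) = [1, 2, 8, 5, 4, 6, 3, 11, 10, 9, 7, 0]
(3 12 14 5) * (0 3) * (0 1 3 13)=(0 13)(1 3 12 14 5)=[13, 3, 2, 12, 4, 1, 6, 7, 8, 9, 10, 11, 14, 0, 5]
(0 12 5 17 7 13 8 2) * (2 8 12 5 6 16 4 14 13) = [5, 1, 0, 3, 14, 17, 16, 2, 8, 9, 10, 11, 6, 12, 13, 15, 4, 7] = (0 5 17 7 2)(4 14 13 12 6 16)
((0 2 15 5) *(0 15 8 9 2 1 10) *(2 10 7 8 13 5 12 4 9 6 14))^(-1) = ((0 1 7 8 6 14 2 13 5 15 12 4 9 10))^(-1) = (0 10 9 4 12 15 5 13 2 14 6 8 7 1)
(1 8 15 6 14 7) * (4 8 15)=[0, 15, 2, 3, 8, 5, 14, 1, 4, 9, 10, 11, 12, 13, 7, 6]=(1 15 6 14 7)(4 8)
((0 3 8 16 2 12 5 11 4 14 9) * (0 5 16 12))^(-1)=(0 2 16 12 8 3)(4 11 5 9 14)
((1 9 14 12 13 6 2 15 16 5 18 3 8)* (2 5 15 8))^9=((1 9 14 12 13 6 5 18 3 2 8)(15 16))^9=(1 2 18 6 12 9 8 3 5 13 14)(15 16)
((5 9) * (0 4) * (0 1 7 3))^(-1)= (0 3 7 1 4)(5 9)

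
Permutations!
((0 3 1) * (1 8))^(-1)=(0 1 8 3)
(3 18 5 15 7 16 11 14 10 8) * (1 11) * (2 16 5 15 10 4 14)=(1 11 2 16)(3 18 15 7 5 10 8)(4 14)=[0, 11, 16, 18, 14, 10, 6, 5, 3, 9, 8, 2, 12, 13, 4, 7, 1, 17, 15]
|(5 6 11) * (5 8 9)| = |(5 6 11 8 9)| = 5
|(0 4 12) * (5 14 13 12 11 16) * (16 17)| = 9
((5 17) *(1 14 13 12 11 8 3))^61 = ((1 14 13 12 11 8 3)(5 17))^61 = (1 8 12 14 3 11 13)(5 17)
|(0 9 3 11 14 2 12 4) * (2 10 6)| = 10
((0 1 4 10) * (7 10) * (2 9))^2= (0 4 10 1 7)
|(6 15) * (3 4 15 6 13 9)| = |(3 4 15 13 9)| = 5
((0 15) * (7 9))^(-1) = (0 15)(7 9)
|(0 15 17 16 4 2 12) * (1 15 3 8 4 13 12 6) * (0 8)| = |(0 3)(1 15 17 16 13 12 8 4 2 6)| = 10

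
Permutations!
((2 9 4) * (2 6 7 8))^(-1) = ((2 9 4 6 7 8))^(-1) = (2 8 7 6 4 9)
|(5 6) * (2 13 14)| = |(2 13 14)(5 6)| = 6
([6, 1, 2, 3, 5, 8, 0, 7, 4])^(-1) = (0 6)(4 8 5)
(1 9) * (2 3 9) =[0, 2, 3, 9, 4, 5, 6, 7, 8, 1] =(1 2 3 9)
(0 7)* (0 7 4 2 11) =(0 4 2 11) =[4, 1, 11, 3, 2, 5, 6, 7, 8, 9, 10, 0]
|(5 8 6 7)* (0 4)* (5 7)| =|(0 4)(5 8 6)| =6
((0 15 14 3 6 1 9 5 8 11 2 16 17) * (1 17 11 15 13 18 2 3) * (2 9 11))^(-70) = ((0 13 18 9 5 8 15 14 1 11 3 6 17)(2 16))^(-70) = (0 1 9 6 15 13 11 5 17 14 18 3 8)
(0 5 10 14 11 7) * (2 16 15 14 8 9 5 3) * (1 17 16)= (0 3 2 1 17 16 15 14 11 7)(5 10 8 9)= [3, 17, 1, 2, 4, 10, 6, 0, 9, 5, 8, 7, 12, 13, 11, 14, 15, 16]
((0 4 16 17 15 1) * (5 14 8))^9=(0 17)(1 16)(4 15)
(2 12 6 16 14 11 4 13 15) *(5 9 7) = (2 12 6 16 14 11 4 13 15)(5 9 7) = [0, 1, 12, 3, 13, 9, 16, 5, 8, 7, 10, 4, 6, 15, 11, 2, 14]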